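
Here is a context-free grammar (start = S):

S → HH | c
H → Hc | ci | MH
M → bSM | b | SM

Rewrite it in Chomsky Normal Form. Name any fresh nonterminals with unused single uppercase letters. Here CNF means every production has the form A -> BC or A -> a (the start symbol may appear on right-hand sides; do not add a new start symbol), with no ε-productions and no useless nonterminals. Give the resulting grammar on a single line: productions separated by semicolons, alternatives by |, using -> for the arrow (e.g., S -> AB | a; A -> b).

S -> c | HH; A -> c; B -> i; C -> b; D -> SM; H -> AB | HA | MH; M -> b | CD | SM

No ε-productions.
No unit productions to eliminate.
TERM: introduce C -> b, A -> c, B -> i and substitute in every rule of length ≥2.
BIN: M -> CSM becomes M -> CD, D -> SM.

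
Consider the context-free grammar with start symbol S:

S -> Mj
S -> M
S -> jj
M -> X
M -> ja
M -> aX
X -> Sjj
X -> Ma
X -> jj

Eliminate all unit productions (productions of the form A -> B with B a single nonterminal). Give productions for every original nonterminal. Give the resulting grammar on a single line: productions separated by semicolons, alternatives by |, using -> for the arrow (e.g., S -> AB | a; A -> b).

S -> Ma | Mj | aX | ja | jj | Sjj; M -> Ma | aX | ja | jj | Sjj; X -> Ma | jj | Sjj

Unit productions: M->X, S->M.
Unit pairs (A ⇒* B via units): (M,X), (S,M), (S,X).
S: inherits non-unit rules of {M, S, X} → Ma | Mj | Sjj | aX | ja | jj.
M: inherits non-unit rules of {M, X} → Ma | Sjj | aX | ja | jj.
X: inherits non-unit rules of {X} → Ma | Sjj | jj.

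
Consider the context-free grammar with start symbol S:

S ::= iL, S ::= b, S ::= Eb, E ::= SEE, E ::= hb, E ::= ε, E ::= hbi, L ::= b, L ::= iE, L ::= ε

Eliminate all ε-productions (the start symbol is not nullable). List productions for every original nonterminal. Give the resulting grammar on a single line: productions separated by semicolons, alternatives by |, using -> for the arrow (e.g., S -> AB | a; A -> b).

S -> b | i | Eb | iL; E -> S | SE | hb | SEE | hbi; L -> b | i | iE

Nullable set: {E, L}.
S -> Eb: E nullable, giving Eb | b.
S -> iL: L nullable, giving i | iL.
Drop E -> ε.
E -> SEE: E, E nullable, giving S | SE | SEE.
Drop L -> ε.
L -> iE: E nullable, giving i | iE.
Unchanged (no nullable symbols): S -> b; E -> hb; E -> hbi; L -> b.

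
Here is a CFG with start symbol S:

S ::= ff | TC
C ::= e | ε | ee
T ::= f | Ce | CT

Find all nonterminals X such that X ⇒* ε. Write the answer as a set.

Directly nullable (have an ε-rule): {C}.
Not nullable: S, T — each has a terminal in every rule's right-hand side or depends on a non-nullable symbol.

{C}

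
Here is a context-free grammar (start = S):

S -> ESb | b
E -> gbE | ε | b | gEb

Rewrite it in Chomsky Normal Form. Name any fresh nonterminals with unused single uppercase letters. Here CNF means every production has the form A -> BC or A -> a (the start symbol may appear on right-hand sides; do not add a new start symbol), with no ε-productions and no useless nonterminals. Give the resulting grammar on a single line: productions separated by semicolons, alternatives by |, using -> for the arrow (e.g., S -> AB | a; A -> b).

S -> b | EF | SB; A -> g; B -> b; C -> BE; D -> EB; E -> b | AB | AC | AD; F -> SB

Nullable: {E}; after ε-elimination: S -> b | Sb | ESb; E -> b | gb | gEb | gbE.
No unit productions to eliminate.
TERM: introduce B -> b, A -> g and substitute in every rule of length ≥2.
BIN: E -> ABE becomes E -> AC, C -> BE; E -> AEB becomes E -> AD, D -> EB; S -> ESB becomes S -> EF, F -> SB.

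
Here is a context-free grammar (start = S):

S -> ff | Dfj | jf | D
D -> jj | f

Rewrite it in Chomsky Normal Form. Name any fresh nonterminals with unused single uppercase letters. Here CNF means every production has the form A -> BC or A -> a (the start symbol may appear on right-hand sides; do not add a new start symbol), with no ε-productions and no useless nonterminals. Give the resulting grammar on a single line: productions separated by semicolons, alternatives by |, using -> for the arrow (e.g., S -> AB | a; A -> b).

No ε-productions.
After unit-elimination: S -> f | ff | jf | jj | Dfj; D -> f | jj.
TERM: introduce B -> f, A -> j and substitute in every rule of length ≥2.
BIN: S -> DBA becomes S -> DC, C -> BA.

S -> f | AA | AB | BB | DC; A -> j; B -> f; C -> BA; D -> f | AA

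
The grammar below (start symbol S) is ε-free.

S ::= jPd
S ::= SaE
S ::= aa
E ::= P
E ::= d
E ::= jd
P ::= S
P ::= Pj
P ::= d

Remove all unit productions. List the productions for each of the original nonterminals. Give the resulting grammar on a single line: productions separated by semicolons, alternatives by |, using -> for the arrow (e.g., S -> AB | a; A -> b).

S -> aa | SaE | jPd; E -> d | Pj | aa | jd | SaE | jPd; P -> d | Pj | aa | SaE | jPd

Unit productions: E->P, P->S.
Unit pairs (A ⇒* B via units): (E,P), (E,S), (P,S).
S: inherits non-unit rules of {S} → SaE | aa | jPd.
E: inherits non-unit rules of {E, P, S} → Pj | SaE | aa | d | jPd | jd.
P: inherits non-unit rules of {P, S} → Pj | SaE | aa | d | jPd.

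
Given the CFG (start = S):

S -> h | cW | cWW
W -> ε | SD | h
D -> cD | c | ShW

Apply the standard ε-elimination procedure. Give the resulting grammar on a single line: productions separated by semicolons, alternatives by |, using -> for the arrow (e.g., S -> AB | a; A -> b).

S -> c | h | cW | cWW; D -> c | Sh | cD | ShW; W -> h | SD

Nullable set: {W}.
S -> cW: W nullable, giving c | cW.
S -> cWW: W, W nullable, giving c | cW | cWW.
D -> ShW: W nullable, giving Sh | ShW.
Drop W -> ε.
Unchanged (no nullable symbols): S -> h; D -> c; D -> cD; W -> SD; W -> h.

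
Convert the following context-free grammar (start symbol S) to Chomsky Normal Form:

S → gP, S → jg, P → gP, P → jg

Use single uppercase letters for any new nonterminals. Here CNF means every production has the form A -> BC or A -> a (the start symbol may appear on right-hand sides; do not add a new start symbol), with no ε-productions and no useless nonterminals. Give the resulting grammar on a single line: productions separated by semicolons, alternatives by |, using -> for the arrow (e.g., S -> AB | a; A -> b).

No ε-productions.
No unit productions to eliminate.
TERM: introduce A -> g, B -> j and substitute in every rule of length ≥2.

S -> AP | BA; A -> g; B -> j; P -> AP | BA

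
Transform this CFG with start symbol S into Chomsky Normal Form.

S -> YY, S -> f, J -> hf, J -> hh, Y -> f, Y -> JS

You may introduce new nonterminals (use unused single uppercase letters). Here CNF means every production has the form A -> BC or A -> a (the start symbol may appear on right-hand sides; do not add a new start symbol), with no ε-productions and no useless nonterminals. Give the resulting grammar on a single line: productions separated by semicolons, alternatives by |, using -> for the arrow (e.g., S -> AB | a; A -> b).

S -> f | YY; A -> h; B -> f; J -> AA | AB; Y -> f | JS

No ε-productions.
No unit productions to eliminate.
TERM: introduce B -> f, A -> h and substitute in every rule of length ≥2.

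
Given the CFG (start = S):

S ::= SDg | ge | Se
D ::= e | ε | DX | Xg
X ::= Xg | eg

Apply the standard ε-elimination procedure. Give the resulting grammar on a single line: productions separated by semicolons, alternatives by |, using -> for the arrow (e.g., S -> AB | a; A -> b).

S -> Se | Sg | ge | SDg; D -> X | e | DX | Xg; X -> Xg | eg

Nullable set: {D}.
S -> SDg: D nullable, giving SDg | Sg.
Drop D -> ε.
D -> DX: D nullable, giving DX | X.
Unchanged (no nullable symbols): S -> Se; S -> ge; D -> Xg; D -> e; X -> Xg; X -> eg.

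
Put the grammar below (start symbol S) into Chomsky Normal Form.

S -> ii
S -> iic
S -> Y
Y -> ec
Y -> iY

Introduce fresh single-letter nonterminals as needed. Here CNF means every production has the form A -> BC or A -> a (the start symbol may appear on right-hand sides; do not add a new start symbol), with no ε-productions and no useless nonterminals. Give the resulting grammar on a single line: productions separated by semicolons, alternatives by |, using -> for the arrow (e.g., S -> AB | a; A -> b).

No ε-productions.
After unit-elimination: S -> ec | iY | ii | iic; Y -> ec | iY.
TERM: introduce B -> c, A -> e, C -> i and substitute in every rule of length ≥2.
BIN: S -> CCB becomes S -> CD, D -> CB.

S -> AB | CC | CD | CY; A -> e; B -> c; C -> i; D -> CB; Y -> AB | CY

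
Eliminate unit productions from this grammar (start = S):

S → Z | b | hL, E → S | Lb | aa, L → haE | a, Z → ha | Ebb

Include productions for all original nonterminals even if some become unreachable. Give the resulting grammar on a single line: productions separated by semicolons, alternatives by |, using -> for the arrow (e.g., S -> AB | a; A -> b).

Unit productions: E->S, S->Z.
Unit pairs (A ⇒* B via units): (E,S), (E,Z), (S,Z).
S: inherits non-unit rules of {S, Z} → Ebb | b | hL | ha.
E: inherits non-unit rules of {E, S, Z} → Ebb | Lb | aa | b | hL | ha.
L: inherits non-unit rules of {L} → a | haE.
Z: inherits non-unit rules of {Z} → Ebb | ha.

S -> b | hL | ha | Ebb; E -> b | Lb | aa | hL | ha | Ebb; L -> a | haE; Z -> ha | Ebb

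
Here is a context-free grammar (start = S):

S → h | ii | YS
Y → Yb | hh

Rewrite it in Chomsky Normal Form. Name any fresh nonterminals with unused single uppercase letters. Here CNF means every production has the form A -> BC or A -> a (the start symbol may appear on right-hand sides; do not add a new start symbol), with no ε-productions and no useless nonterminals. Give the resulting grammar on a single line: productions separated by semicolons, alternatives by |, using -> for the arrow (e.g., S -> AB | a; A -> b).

S -> h | AA | YS; A -> i; B -> b; C -> h; Y -> CC | YB

No ε-productions.
No unit productions to eliminate.
TERM: introduce B -> b, C -> h, A -> i and substitute in every rule of length ≥2.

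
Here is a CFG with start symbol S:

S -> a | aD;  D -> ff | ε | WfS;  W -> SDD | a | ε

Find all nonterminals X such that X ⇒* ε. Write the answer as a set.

{D, W}

Directly nullable (have an ε-rule): {D, W}.
Not nullable: S — each has a terminal in every rule's right-hand side or depends on a non-nullable symbol.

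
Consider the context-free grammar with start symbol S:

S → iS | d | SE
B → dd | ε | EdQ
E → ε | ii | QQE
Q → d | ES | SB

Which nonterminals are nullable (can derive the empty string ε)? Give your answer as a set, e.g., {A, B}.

{B, E}

Directly nullable (have an ε-rule): {B, E}.
Not nullable: Q, S — each has a terminal in every rule's right-hand side or depends on a non-nullable symbol.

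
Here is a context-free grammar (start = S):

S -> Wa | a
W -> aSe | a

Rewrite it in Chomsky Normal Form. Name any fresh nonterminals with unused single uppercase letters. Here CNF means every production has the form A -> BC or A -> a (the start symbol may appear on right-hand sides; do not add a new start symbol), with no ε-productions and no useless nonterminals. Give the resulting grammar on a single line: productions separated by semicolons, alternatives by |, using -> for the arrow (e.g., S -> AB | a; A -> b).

S -> a | WA; A -> a; B -> e; C -> SB; W -> a | AC

No ε-productions.
No unit productions to eliminate.
TERM: introduce A -> a, B -> e and substitute in every rule of length ≥2.
BIN: W -> ASB becomes W -> AC, C -> SB.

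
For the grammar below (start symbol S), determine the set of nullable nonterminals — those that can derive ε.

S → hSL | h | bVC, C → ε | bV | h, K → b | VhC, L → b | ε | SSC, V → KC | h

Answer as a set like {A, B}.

Directly nullable (have an ε-rule): {C, L}.
Not nullable: K, S, V — each has a terminal in every rule's right-hand side or depends on a non-nullable symbol.

{C, L}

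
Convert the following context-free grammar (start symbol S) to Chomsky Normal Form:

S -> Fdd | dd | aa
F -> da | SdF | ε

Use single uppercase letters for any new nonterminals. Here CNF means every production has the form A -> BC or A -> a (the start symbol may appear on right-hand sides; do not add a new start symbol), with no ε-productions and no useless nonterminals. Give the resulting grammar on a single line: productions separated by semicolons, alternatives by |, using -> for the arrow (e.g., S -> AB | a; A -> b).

S -> AA | BB | FD; A -> d; B -> a; C -> AF; D -> AA; F -> AB | SA | SC

Nullable: {F}; after ε-elimination: S -> aa | dd | Fdd; F -> Sd | da | SdF.
No unit productions to eliminate.
TERM: introduce B -> a, A -> d and substitute in every rule of length ≥2.
BIN: F -> SAF becomes F -> SC, C -> AF; S -> FAA becomes S -> FD, D -> AA.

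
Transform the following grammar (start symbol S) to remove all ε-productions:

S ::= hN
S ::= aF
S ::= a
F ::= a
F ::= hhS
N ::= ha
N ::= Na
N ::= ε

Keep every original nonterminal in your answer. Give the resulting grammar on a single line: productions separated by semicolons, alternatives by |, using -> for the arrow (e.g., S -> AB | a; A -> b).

S -> a | h | aF | hN; F -> a | hhS; N -> a | Na | ha

Nullable set: {N}.
S -> hN: N nullable, giving h | hN.
Drop N -> ε.
N -> Na: N nullable, giving Na | a.
Unchanged (no nullable symbols): S -> a; S -> aF; F -> a; F -> hhS; N -> ha.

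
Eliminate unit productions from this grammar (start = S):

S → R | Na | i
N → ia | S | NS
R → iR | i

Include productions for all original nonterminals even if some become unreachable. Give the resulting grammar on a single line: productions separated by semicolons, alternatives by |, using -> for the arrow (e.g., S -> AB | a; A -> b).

S -> i | Na | iR; N -> i | NS | Na | iR | ia; R -> i | iR

Unit productions: N->S, S->R.
Unit pairs (A ⇒* B via units): (N,R), (N,S), (S,R).
S: inherits non-unit rules of {R, S} → Na | i | iR.
N: inherits non-unit rules of {N, R, S} → NS | Na | i | iR | ia.
R: inherits non-unit rules of {R} → i | iR.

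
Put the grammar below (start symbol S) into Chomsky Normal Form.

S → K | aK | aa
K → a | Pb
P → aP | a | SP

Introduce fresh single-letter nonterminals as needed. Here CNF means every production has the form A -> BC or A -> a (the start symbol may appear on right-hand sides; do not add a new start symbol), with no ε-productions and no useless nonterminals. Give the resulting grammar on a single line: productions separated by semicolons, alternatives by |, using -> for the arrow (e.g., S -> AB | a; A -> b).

No ε-productions.
After unit-elimination: S -> a | Pb | aK | aa; K -> a | Pb; P -> a | SP | aP.
TERM: introduce B -> a, A -> b and substitute in every rule of length ≥2.

S -> a | BB | BK | PA; A -> b; B -> a; K -> a | PA; P -> a | BP | SP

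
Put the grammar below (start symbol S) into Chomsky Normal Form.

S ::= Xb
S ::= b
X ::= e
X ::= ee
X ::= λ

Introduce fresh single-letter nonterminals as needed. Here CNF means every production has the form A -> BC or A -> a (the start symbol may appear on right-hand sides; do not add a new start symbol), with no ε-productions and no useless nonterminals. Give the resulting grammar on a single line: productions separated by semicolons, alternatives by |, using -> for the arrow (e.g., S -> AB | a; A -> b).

Nullable: {X}; after ε-elimination: S -> b | Xb; X -> e | ee.
No unit productions to eliminate.
TERM: introduce A -> b, B -> e and substitute in every rule of length ≥2.

S -> b | XA; A -> b; B -> e; X -> e | BB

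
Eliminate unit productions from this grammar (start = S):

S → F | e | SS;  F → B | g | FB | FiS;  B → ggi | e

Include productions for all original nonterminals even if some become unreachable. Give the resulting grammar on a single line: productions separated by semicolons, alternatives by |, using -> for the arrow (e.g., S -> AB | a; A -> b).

Unit productions: F->B, S->F.
Unit pairs (A ⇒* B via units): (F,B), (S,B), (S,F).
S: inherits non-unit rules of {B, F, S} → FB | FiS | SS | e | g | ggi.
B: inherits non-unit rules of {B} → e | ggi.
F: inherits non-unit rules of {B, F} → FB | FiS | e | g | ggi.

S -> e | g | FB | SS | FiS | ggi; B -> e | ggi; F -> e | g | FB | FiS | ggi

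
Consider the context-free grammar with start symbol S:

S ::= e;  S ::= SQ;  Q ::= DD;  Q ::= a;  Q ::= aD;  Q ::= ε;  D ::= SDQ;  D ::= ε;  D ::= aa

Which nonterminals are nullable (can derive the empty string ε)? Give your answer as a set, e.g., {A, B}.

{D, Q}

Directly nullable (have an ε-rule): {D, Q}.
Not nullable: S — each has a terminal in every rule's right-hand side or depends on a non-nullable symbol.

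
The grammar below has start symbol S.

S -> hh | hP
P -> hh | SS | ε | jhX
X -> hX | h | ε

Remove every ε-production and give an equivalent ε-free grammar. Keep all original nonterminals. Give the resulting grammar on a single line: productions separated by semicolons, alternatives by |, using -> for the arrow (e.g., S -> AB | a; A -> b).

Nullable set: {P, X}.
S -> hP: P nullable, giving h | hP.
Drop P -> ε.
P -> jhX: X nullable, giving jh | jhX.
Drop X -> ε.
X -> hX: X nullable, giving h | hX.
Unchanged (no nullable symbols): S -> hh; P -> SS; P -> hh; X -> h.

S -> h | hP | hh; P -> SS | hh | jh | jhX; X -> h | hX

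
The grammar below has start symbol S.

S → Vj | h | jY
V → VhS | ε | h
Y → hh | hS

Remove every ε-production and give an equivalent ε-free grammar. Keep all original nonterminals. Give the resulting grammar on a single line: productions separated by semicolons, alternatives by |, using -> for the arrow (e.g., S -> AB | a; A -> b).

Nullable set: {V}.
S -> Vj: V nullable, giving Vj | j.
Drop V -> ε.
V -> VhS: V nullable, giving VhS | hS.
Unchanged (no nullable symbols): S -> h; S -> jY; V -> h; Y -> hS; Y -> hh.

S -> h | j | Vj | jY; V -> h | hS | VhS; Y -> hS | hh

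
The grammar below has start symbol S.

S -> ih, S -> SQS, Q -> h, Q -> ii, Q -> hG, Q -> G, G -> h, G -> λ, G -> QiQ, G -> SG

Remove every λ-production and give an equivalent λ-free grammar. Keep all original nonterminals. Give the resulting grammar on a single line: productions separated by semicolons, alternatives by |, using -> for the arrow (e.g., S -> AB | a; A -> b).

Nullable set: {G, Q}.
S -> SQS: Q nullable, giving SQS | SS.
Drop G -> λ.
G -> QiQ: Q, Q nullable, giving Qi | QiQ | i | iQ.
G -> SG: G nullable, giving S | SG.
Q -> G: G nullable, giving G.
Q -> hG: G nullable, giving h | hG.
Unchanged (no nullable symbols): S -> ih; G -> h; Q -> h; Q -> ii.

S -> SS | ih | SQS; G -> S | h | i | Qi | SG | iQ | QiQ; Q -> G | h | hG | ii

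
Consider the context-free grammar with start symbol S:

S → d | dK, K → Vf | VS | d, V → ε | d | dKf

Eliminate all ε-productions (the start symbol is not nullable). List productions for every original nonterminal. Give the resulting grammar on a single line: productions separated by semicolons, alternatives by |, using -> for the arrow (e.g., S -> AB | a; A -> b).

Nullable set: {V}.
K -> VS: V nullable, giving S | VS.
K -> Vf: V nullable, giving Vf | f.
Drop V -> ε.
Unchanged (no nullable symbols): S -> d; S -> dK; K -> d; V -> d; V -> dKf.

S -> d | dK; K -> S | d | f | VS | Vf; V -> d | dKf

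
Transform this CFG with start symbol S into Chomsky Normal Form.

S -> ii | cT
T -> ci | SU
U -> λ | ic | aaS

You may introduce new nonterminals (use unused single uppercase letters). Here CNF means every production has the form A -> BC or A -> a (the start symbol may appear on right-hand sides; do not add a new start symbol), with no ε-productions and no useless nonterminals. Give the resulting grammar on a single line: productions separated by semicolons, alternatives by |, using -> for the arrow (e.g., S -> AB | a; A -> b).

Nullable: {U}; after ε-elimination: S -> cT | ii; T -> S | SU | ci; U -> ic | aaS.
After unit-elimination: S -> cT | ii; T -> SU | cT | ci | ii; U -> ic | aaS.
TERM: introduce C -> a, A -> c, B -> i and substitute in every rule of length ≥2.
BIN: U -> CCS becomes U -> CD, D -> CS.

S -> AT | BB; A -> c; B -> i; C -> a; D -> CS; T -> AB | AT | BB | SU; U -> BA | CD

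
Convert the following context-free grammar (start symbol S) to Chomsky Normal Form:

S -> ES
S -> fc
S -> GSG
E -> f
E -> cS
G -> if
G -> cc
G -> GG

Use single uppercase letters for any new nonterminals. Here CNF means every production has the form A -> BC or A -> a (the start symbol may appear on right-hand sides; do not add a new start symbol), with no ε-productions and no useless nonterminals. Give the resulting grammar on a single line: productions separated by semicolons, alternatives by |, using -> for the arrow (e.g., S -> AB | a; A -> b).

No ε-productions.
No unit productions to eliminate.
TERM: introduce A -> c, C -> f, B -> i and substitute in every rule of length ≥2.
BIN: S -> GSG becomes S -> GD, D -> SG.

S -> CA | ES | GD; A -> c; B -> i; C -> f; D -> SG; E -> f | AS; G -> AA | BC | GG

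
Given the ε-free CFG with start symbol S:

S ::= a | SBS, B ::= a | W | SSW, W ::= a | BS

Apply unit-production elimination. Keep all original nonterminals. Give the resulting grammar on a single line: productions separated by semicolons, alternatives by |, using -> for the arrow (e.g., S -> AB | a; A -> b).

S -> a | SBS; B -> a | BS | SSW; W -> a | BS

Unit productions: B->W.
Unit pairs (A ⇒* B via units): (B,W).
S: inherits non-unit rules of {S} → SBS | a.
B: inherits non-unit rules of {B, W} → BS | SSW | a.
W: inherits non-unit rules of {W} → BS | a.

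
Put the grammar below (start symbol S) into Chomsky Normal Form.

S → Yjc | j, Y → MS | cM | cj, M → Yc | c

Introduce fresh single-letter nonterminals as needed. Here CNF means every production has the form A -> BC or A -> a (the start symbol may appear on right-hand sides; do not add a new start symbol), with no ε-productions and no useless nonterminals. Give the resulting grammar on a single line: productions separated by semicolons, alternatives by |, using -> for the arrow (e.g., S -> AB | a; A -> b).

No ε-productions.
No unit productions to eliminate.
TERM: introduce A -> c, B -> j and substitute in every rule of length ≥2.
BIN: S -> YBA becomes S -> YC, C -> BA.

S -> j | YC; A -> c; B -> j; C -> BA; M -> c | YA; Y -> AB | AM | MS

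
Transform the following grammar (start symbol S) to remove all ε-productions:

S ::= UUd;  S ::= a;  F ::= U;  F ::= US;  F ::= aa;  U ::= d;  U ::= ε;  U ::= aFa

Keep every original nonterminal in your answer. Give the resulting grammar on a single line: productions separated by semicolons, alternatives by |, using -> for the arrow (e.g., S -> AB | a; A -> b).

S -> a | d | Ud | UUd; F -> S | U | US | aa; U -> d | aa | aFa

Nullable set: {F, U}.
S -> UUd: U, U nullable, giving UUd | Ud | d.
F -> U: U nullable, giving U.
F -> US: U nullable, giving S | US.
Drop U -> ε.
U -> aFa: F nullable, giving aFa | aa.
Unchanged (no nullable symbols): S -> a; F -> aa; U -> d.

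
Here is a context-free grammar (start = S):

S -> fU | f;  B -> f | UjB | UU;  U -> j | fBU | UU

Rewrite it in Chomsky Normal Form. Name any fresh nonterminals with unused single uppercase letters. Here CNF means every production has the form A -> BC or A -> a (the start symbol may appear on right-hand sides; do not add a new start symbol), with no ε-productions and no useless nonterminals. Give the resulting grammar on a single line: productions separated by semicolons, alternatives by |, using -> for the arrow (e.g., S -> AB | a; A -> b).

S -> f | CU; A -> j; B -> f | UD | UU; C -> f; D -> AB; E -> BU; U -> j | CE | UU

No ε-productions.
No unit productions to eliminate.
TERM: introduce C -> f, A -> j and substitute in every rule of length ≥2.
BIN: B -> UAB becomes B -> UD, D -> AB; U -> CBU becomes U -> CE, E -> BU.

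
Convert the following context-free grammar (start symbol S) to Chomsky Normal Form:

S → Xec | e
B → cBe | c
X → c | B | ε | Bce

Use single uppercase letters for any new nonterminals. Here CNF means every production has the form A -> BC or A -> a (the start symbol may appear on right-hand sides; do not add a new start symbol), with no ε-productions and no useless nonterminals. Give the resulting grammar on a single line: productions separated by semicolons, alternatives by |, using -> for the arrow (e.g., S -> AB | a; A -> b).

S -> e | CA | XE; A -> c; B -> c | AD; C -> e; D -> BC; E -> CA; F -> BC; G -> AC; X -> c | AF | BG

Nullable: {X}; after ε-elimination: S -> e | ec | Xec; B -> c | cBe; X -> B | c | Bce.
After unit-elimination: S -> e | ec | Xec; B -> c | cBe; X -> c | Bce | cBe.
TERM: introduce A -> c, C -> e and substitute in every rule of length ≥2.
BIN: B -> ABC becomes B -> AD, D -> BC; S -> XCA becomes S -> XE, E -> CA; X -> ABC becomes X -> AF, F -> BC; X -> BAC becomes X -> BG, G -> AC.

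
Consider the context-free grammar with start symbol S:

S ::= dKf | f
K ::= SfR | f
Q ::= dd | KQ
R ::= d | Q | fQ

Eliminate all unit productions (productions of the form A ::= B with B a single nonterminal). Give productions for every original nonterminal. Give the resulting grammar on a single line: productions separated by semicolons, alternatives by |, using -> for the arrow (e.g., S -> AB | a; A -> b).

S -> f | dKf; K -> f | SfR; Q -> KQ | dd; R -> d | KQ | dd | fQ

Unit productions: R->Q.
Unit pairs (A ⇒* B via units): (R,Q).
S: inherits non-unit rules of {S} → dKf | f.
K: inherits non-unit rules of {K} → SfR | f.
Q: inherits non-unit rules of {Q} → KQ | dd.
R: inherits non-unit rules of {Q, R} → KQ | d | dd | fQ.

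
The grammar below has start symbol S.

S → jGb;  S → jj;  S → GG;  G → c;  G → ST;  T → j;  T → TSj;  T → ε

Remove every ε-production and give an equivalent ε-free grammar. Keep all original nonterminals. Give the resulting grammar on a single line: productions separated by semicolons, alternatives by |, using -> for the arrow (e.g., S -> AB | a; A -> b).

S -> GG | jj | jGb; G -> S | c | ST; T -> j | Sj | TSj

Nullable set: {T}.
G -> ST: T nullable, giving S | ST.
Drop T -> ε.
T -> TSj: T nullable, giving Sj | TSj.
Unchanged (no nullable symbols): S -> GG; S -> jGb; S -> jj; G -> c; T -> j.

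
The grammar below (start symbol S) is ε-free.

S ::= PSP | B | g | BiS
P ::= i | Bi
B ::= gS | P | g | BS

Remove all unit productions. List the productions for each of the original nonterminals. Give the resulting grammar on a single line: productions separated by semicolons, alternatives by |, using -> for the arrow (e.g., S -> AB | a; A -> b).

S -> g | i | BS | Bi | gS | BiS | PSP; B -> g | i | BS | Bi | gS; P -> i | Bi

Unit productions: B->P, S->B.
Unit pairs (A ⇒* B via units): (B,P), (S,B), (S,P).
S: inherits non-unit rules of {B, P, S} → BS | Bi | BiS | PSP | g | gS | i.
B: inherits non-unit rules of {B, P} → BS | Bi | g | gS | i.
P: inherits non-unit rules of {P} → Bi | i.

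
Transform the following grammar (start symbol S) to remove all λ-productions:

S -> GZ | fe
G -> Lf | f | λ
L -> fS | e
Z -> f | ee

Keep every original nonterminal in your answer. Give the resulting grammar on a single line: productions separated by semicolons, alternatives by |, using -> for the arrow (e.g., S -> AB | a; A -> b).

S -> Z | GZ | fe; G -> f | Lf; L -> e | fS; Z -> f | ee

Nullable set: {G}.
S -> GZ: G nullable, giving GZ | Z.
Drop G -> λ.
Unchanged (no nullable symbols): S -> fe; G -> Lf; G -> f; L -> e; L -> fS; Z -> ee; Z -> f.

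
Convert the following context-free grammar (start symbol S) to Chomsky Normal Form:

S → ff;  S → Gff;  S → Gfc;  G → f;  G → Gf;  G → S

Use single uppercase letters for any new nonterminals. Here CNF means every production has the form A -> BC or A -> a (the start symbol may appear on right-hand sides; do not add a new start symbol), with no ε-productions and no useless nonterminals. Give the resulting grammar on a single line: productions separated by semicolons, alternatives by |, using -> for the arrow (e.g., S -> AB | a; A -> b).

No ε-productions.
After unit-elimination: S -> ff | Gfc | Gff; G -> f | Gf | ff | Gfc | Gff.
TERM: introduce B -> c, A -> f and substitute in every rule of length ≥2.
BIN: G -> GAA becomes G -> GC, C -> AA; G -> GAB becomes G -> GD, D -> AB; S -> GAA becomes S -> GE, E -> AA; S -> GAB becomes S -> GF, F -> AB.

S -> AA | GE | GF; A -> f; B -> c; C -> AA; D -> AB; E -> AA; F -> AB; G -> f | AA | GA | GC | GD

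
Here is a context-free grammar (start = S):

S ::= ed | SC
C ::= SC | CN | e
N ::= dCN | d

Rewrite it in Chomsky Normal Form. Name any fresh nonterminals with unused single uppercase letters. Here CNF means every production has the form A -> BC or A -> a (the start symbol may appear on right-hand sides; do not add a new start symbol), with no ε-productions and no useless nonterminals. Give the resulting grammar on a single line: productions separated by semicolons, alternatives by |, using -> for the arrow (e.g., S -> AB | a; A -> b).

S -> BA | SC; A -> d; B -> e; C -> e | CN | SC; D -> CN; N -> d | AD

No ε-productions.
No unit productions to eliminate.
TERM: introduce A -> d, B -> e and substitute in every rule of length ≥2.
BIN: N -> ACN becomes N -> AD, D -> CN.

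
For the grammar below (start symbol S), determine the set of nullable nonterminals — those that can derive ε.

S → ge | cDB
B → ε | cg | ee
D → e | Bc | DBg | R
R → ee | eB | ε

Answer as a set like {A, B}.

{B, D, R}

Directly nullable (have an ε-rule): {B, R}.
D is nullable via D -> R (every symbol on the right is already known nullable).
Not nullable: S — each has a terminal in every rule's right-hand side or depends on a non-nullable symbol.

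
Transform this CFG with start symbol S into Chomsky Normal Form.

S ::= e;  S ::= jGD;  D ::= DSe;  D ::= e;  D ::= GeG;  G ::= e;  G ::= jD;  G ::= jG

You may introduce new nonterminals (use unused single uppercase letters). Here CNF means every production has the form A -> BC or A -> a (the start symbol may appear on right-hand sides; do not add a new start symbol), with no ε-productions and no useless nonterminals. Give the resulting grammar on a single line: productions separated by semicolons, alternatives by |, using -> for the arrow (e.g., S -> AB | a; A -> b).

No ε-productions.
No unit productions to eliminate.
TERM: introduce A -> e, B -> j and substitute in every rule of length ≥2.
BIN: D -> DSA becomes D -> DC, C -> SA; D -> GAG becomes D -> GE, E -> AG; S -> BGD becomes S -> BF, F -> GD.

S -> e | BF; A -> e; B -> j; C -> SA; D -> e | DC | GE; E -> AG; F -> GD; G -> e | BD | BG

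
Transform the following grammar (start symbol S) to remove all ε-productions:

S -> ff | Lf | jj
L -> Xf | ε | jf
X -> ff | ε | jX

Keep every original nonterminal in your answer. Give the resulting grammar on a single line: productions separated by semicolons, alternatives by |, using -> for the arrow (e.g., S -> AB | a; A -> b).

Nullable set: {L, X}.
S -> Lf: L nullable, giving Lf | f.
Drop L -> ε.
L -> Xf: X nullable, giving Xf | f.
Drop X -> ε.
X -> jX: X nullable, giving j | jX.
Unchanged (no nullable symbols): S -> ff; S -> jj; L -> jf; X -> ff.

S -> f | Lf | ff | jj; L -> f | Xf | jf; X -> j | ff | jX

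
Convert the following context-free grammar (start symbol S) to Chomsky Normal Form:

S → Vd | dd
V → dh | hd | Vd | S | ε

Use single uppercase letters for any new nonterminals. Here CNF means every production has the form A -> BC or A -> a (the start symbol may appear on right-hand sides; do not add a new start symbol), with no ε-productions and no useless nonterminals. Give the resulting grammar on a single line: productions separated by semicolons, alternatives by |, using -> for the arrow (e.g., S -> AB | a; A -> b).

S -> d | AA | VA; A -> d; B -> h; V -> d | AA | AB | BA | VA

Nullable: {V}; after ε-elimination: S -> d | Vd | dd; V -> S | d | Vd | dh | hd.
After unit-elimination: S -> d | Vd | dd; V -> d | Vd | dd | dh | hd.
TERM: introduce A -> d, B -> h and substitute in every rule of length ≥2.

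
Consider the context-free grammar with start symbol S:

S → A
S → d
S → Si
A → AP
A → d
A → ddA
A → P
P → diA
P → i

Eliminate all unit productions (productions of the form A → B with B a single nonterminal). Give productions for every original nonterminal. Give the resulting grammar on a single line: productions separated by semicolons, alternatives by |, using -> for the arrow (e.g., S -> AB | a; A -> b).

Unit productions: A->P, S->A.
Unit pairs (A ⇒* B via units): (A,P), (S,A), (S,P).
S: inherits non-unit rules of {A, P, S} → AP | Si | d | ddA | diA | i.
A: inherits non-unit rules of {A, P} → AP | d | ddA | diA | i.
P: inherits non-unit rules of {P} → diA | i.

S -> d | i | AP | Si | ddA | diA; A -> d | i | AP | ddA | diA; P -> i | diA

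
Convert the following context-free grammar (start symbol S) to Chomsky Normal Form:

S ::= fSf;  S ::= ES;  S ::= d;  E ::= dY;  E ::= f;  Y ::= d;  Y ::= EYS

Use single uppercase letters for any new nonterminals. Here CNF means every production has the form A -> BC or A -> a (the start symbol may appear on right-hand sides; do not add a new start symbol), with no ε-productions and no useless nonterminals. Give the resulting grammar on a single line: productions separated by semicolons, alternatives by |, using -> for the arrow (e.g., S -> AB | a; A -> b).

No ε-productions.
No unit productions to eliminate.
TERM: introduce A -> d, B -> f and substitute in every rule of length ≥2.
BIN: S -> BSB becomes S -> BC, C -> SB; Y -> EYS becomes Y -> ED, D -> YS.

S -> d | BC | ES; A -> d; B -> f; C -> SB; D -> YS; E -> f | AY; Y -> d | ED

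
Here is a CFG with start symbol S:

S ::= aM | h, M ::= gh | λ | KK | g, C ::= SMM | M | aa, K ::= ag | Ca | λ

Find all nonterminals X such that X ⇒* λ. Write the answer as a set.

{C, K, M}

Directly nullable (have an ε-rule): {K, M}.
C is nullable via C -> M (every symbol on the right is already known nullable).
Not nullable: S — each has a terminal in every rule's right-hand side or depends on a non-nullable symbol.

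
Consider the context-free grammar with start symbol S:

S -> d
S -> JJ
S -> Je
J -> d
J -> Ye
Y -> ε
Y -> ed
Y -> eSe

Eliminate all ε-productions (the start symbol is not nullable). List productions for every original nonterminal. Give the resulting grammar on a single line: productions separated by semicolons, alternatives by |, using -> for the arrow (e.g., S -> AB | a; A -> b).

Nullable set: {Y}.
J -> Ye: Y nullable, giving Ye | e.
Drop Y -> ε.
Unchanged (no nullable symbols): S -> JJ; S -> Je; S -> d; J -> d; Y -> eSe; Y -> ed.

S -> d | JJ | Je; J -> d | e | Ye; Y -> ed | eSe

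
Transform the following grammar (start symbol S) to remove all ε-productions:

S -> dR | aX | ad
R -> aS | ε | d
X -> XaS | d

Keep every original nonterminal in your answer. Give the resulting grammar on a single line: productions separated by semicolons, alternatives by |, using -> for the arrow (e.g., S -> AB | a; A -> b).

Nullable set: {R}.
S -> dR: R nullable, giving d | dR.
Drop R -> ε.
Unchanged (no nullable symbols): S -> aX; S -> ad; R -> aS; R -> d; X -> XaS; X -> d.

S -> d | aX | ad | dR; R -> d | aS; X -> d | XaS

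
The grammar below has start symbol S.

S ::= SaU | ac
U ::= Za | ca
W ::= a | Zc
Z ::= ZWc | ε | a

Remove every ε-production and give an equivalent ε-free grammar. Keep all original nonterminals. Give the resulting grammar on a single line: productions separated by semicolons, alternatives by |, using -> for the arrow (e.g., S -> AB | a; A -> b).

Nullable set: {Z}.
U -> Za: Z nullable, giving Za | a.
W -> Zc: Z nullable, giving Zc | c.
Drop Z -> ε.
Z -> ZWc: Z nullable, giving Wc | ZWc.
Unchanged (no nullable symbols): S -> SaU; S -> ac; U -> ca; W -> a; Z -> a.

S -> ac | SaU; U -> a | Za | ca; W -> a | c | Zc; Z -> a | Wc | ZWc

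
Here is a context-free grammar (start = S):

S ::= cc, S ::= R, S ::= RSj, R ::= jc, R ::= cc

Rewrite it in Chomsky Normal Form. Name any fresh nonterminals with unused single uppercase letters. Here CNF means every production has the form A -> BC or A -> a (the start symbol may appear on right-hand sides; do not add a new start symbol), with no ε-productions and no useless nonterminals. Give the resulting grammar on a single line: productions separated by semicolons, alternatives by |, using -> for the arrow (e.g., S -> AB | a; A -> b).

S -> AA | BA | RC; A -> c; B -> j; C -> SB; R -> AA | BA

No ε-productions.
After unit-elimination: S -> cc | jc | RSj; R -> cc | jc.
TERM: introduce A -> c, B -> j and substitute in every rule of length ≥2.
BIN: S -> RSB becomes S -> RC, C -> SB.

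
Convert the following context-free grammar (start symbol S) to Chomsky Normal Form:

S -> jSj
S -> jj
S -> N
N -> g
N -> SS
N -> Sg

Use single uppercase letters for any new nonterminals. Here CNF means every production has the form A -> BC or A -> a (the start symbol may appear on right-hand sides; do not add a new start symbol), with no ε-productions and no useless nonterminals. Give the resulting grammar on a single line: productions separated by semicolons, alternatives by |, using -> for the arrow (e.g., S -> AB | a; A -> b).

No ε-productions.
After unit-elimination: S -> g | SS | Sg | jj | jSj; N -> g | SS | Sg.
TERM: introduce A -> g, B -> j and substitute in every rule of length ≥2.
BIN: S -> BSB becomes S -> BC, C -> SB.
Drop unreachable/unproductive: N.

S -> g | BB | BC | SA | SS; A -> g; B -> j; C -> SB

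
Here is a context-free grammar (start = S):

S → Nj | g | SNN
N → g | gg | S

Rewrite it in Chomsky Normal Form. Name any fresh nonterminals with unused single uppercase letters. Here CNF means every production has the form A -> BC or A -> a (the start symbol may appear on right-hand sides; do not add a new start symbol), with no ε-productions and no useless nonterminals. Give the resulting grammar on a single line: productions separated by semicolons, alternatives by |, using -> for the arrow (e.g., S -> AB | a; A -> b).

No ε-productions.
After unit-elimination: S -> g | Nj | SNN; N -> g | Nj | gg | SNN.
TERM: introduce B -> g, A -> j and substitute in every rule of length ≥2.
BIN: N -> SNN becomes N -> SC, C -> NN; S -> SNN becomes S -> SD, D -> NN.

S -> g | NA | SD; A -> j; B -> g; C -> NN; D -> NN; N -> g | BB | NA | SC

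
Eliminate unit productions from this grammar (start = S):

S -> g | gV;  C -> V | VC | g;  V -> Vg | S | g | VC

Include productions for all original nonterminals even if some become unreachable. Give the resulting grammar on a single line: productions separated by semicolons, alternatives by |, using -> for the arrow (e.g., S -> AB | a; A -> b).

Unit productions: C->V, V->S.
Unit pairs (A ⇒* B via units): (C,S), (C,V), (V,S).
S: inherits non-unit rules of {S} → g | gV.
C: inherits non-unit rules of {C, S, V} → VC | Vg | g | gV.
V: inherits non-unit rules of {S, V} → VC | Vg | g | gV.

S -> g | gV; C -> g | VC | Vg | gV; V -> g | VC | Vg | gV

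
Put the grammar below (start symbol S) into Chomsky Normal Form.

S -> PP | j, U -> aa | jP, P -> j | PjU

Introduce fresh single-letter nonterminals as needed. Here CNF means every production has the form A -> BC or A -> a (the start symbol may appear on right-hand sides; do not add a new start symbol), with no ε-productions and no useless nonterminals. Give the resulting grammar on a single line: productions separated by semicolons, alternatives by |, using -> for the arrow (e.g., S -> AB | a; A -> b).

S -> j | PP; A -> j; B -> a; C -> AU; P -> j | PC; U -> AP | BB

No ε-productions.
No unit productions to eliminate.
TERM: introduce B -> a, A -> j and substitute in every rule of length ≥2.
BIN: P -> PAU becomes P -> PC, C -> AU.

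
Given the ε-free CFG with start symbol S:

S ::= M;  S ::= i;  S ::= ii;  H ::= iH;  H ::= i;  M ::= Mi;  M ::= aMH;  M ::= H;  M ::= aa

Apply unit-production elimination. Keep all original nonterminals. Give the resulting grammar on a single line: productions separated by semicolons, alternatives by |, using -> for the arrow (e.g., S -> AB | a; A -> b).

Unit productions: M->H, S->M.
Unit pairs (A ⇒* B via units): (M,H), (S,H), (S,M).
S: inherits non-unit rules of {H, M, S} → Mi | aMH | aa | i | iH | ii.
H: inherits non-unit rules of {H} → i | iH.
M: inherits non-unit rules of {H, M} → Mi | aMH | aa | i | iH.

S -> i | Mi | aa | iH | ii | aMH; H -> i | iH; M -> i | Mi | aa | iH | aMH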